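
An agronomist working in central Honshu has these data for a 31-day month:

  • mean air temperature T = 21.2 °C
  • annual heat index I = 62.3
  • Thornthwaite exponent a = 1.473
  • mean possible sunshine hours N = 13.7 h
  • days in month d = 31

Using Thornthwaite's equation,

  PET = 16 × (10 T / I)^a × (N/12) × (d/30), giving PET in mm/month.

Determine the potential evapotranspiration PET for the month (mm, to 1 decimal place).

10T/I = 10 × 21.2 / 62.3 = 3.4029
(10T/I)^a = 3.4029^1.473 = 6.0731
Uncorrected PET = 16 × 6.0731 = 97.170 mm
Correction = (N/12)(d/30) = (13.7/12)(31/30) = 1.1797
PET = 97.170 × 1.1797 = 114.631 mm/month

114.6 mm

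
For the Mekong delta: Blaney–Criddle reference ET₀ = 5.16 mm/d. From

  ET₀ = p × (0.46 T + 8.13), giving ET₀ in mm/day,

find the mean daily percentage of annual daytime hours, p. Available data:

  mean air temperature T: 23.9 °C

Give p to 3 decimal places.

0.270

p = ET₀ / (0.46 T + 8.13) = 5.16 / (0.46 × 23.9 + 8.13) = 5.16 / 19.124 = 0.2698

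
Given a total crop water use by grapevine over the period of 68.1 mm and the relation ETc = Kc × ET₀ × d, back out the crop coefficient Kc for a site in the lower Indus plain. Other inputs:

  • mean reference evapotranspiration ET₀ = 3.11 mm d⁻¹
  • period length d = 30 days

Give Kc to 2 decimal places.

ETc = Kc × ET₀ × d  ⇒  Kc = ETc / (ET₀ × d)
Kc = 68.1 / (3.11 × 30) = 68.1 / 93.30 = 0.7299

0.73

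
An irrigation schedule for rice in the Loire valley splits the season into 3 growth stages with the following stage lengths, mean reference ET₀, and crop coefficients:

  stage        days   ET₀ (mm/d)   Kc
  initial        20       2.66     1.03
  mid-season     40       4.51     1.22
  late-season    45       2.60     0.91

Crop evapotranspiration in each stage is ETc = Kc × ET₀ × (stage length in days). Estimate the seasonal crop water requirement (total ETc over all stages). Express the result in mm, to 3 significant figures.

initial: 1.03 × 2.66 × 20 = 54.80 mm
mid-season: 1.22 × 4.51 × 40 = 220.09 mm
late-season: 0.91 × 2.60 × 45 = 106.47 mm
Seasonal total = 381.36 mm

381 mm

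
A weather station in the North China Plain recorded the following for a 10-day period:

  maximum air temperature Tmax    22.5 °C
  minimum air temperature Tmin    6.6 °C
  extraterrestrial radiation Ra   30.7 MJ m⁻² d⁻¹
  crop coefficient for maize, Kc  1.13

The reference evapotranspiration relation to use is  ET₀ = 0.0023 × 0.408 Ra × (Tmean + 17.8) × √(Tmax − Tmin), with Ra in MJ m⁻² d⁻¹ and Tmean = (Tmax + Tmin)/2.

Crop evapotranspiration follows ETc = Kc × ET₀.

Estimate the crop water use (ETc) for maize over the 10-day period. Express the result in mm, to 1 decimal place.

42.0 mm

Tmean = (22.5 + 6.6)/2 = 14.55 °C
0.408 Ra = 0.408 × 30.7 = 12.5256 mm/d equivalent
ET₀ = 0.0023 × 12.5256 × (14.55 + 17.8) × √15.9 = 0.0023 × 12.5256 × 32.35 × 3.9875 = 3.7162 mm/d
ETc = Kc × ET₀ = 1.13 × 3.7162 = 4.1993 mm/d
Over 10 days: 4.1993 × 10 = 41.993 mm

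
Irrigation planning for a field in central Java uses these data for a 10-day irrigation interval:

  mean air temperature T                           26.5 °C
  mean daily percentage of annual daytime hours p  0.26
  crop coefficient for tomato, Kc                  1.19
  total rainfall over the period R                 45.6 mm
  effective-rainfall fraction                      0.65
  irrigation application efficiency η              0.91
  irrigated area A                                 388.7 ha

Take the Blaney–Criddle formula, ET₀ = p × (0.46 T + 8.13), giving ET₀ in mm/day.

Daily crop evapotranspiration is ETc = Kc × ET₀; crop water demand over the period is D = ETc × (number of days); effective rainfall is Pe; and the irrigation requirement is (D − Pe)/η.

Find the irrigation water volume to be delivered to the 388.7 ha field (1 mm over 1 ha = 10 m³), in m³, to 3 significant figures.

142000 m³

ET₀ = 0.26 × (0.46 × 26.5 + 8.13) = 0.26 × 20.320 = 5.2832 mm/d
ETc = Kc × ET₀ = 1.19 × 5.2832 = 6.2870 mm/d
Crop demand D = ETc × 10 d = 6.2870 × 10 = 62.870 mm
Pe = 0.65 × 45.6 = 29.640 mm
D − Pe = 62.870 − 29.640 = 33.230 mm
Gross irrigation = 33.230 / 0.91 = 36.516 mm
Volume = 36.516 mm × 388.7 ha × 10 = 141937.7 m³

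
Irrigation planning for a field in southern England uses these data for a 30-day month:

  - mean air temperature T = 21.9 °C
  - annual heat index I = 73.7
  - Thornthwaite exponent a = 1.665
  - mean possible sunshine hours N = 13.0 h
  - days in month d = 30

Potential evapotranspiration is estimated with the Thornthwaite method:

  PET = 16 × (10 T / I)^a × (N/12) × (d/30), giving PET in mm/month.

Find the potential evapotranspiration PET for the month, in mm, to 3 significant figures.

106 mm

10T/I = 10 × 21.9 / 73.7 = 2.9715
(10T/I)^a = 2.9715^1.665 = 6.1306
Uncorrected PET = 16 × 6.1306 = 98.090 mm
Correction = (N/12)(d/30) = (13.0/12)(30/30) = 1.0833
PET = 98.090 × 1.0833 = 106.261 mm/month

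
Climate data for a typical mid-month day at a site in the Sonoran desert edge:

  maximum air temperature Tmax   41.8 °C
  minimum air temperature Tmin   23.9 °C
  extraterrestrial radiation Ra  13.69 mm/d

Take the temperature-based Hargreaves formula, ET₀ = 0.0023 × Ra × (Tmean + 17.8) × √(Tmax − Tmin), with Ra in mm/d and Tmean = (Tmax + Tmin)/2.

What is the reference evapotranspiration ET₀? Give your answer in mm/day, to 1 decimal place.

6.7 mm/day

Tmean = (41.8 + 23.9)/2 = 32.85 °C
ET₀ = 0.0023 × 13.69 × (32.85 + 17.8) × √17.9 = 0.0023 × 13.69 × 50.65 × 4.2308 = 6.7473 mm/d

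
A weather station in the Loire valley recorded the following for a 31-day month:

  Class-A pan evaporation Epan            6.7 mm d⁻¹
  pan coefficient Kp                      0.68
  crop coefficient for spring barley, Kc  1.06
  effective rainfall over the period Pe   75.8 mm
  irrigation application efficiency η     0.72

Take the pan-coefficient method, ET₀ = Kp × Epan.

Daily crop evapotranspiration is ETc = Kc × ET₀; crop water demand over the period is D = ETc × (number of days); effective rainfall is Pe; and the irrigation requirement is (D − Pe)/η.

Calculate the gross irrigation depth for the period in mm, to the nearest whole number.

103 mm

ET₀ = 0.68 × 6.7 = 4.5560 mm/d
ETc = Kc × ET₀ = 1.06 × 4.5560 = 4.8294 mm/d
Crop demand D = ETc × 31 d = 4.8294 × 31 = 149.711 mm
D − Pe = 149.711 − 75.8 = 73.911 mm
Gross irrigation = 73.911 / 0.72 = 102.654 mm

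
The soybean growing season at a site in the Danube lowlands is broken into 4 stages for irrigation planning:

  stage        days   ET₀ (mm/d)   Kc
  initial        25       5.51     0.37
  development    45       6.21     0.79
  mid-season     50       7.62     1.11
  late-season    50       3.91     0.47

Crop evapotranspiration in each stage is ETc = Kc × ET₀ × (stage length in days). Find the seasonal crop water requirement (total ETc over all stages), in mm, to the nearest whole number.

initial: 0.37 × 5.51 × 25 = 50.97 mm
development: 0.79 × 6.21 × 45 = 220.77 mm
mid-season: 1.11 × 7.62 × 50 = 422.91 mm
late-season: 0.47 × 3.91 × 50 = 91.89 mm
Seasonal total = 786.54 mm

787 mm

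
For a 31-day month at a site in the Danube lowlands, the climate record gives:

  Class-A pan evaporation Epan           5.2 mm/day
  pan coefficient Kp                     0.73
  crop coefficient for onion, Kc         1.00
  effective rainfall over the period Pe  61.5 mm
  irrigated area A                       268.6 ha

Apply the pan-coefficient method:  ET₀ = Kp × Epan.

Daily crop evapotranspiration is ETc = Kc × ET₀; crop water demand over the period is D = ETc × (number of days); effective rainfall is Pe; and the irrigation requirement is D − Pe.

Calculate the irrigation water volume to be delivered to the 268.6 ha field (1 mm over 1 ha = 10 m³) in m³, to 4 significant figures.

150900 m³

ET₀ = 0.73 × 5.2 = 3.7960 mm/d
ETc = Kc × ET₀ = 1.00 × 3.7960 = 3.7960 mm/d
Crop demand D = ETc × 31 d = 3.7960 × 31 = 117.676 mm
D − Pe = 117.676 − 61.5 = 56.176 mm
Volume = 56.176 mm × 268.6 ha × 10 = 150888.7 m³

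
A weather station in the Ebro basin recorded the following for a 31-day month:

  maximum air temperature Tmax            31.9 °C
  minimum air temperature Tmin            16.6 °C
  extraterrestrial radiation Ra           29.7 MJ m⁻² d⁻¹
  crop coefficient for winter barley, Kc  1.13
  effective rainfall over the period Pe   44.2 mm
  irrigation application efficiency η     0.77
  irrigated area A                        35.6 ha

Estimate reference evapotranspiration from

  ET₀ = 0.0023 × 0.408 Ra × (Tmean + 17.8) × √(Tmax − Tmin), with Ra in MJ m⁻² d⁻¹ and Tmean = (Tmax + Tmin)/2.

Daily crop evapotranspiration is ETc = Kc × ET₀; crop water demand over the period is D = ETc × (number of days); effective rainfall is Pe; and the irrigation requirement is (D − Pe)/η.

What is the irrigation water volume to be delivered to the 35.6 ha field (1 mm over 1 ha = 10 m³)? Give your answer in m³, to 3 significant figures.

53800 m³

Tmean = (31.9 + 16.6)/2 = 24.25 °C
0.408 Ra = 0.408 × 29.7 = 12.1176 mm/d equivalent
ET₀ = 0.0023 × 12.1176 × (24.25 + 17.8) × √15.3 = 0.0023 × 12.1176 × 42.05 × 3.9115 = 4.5841 mm/d
ETc = Kc × ET₀ = 1.13 × 4.5841 = 5.1800 mm/d
Crop demand D = ETc × 31 d = 5.1800 × 31 = 160.580 mm
D − Pe = 160.580 − 44.2 = 116.380 mm
Gross irrigation = 116.380 / 0.77 = 151.143 mm
Volume = 151.143 mm × 35.6 ha × 10 = 53806.9 m³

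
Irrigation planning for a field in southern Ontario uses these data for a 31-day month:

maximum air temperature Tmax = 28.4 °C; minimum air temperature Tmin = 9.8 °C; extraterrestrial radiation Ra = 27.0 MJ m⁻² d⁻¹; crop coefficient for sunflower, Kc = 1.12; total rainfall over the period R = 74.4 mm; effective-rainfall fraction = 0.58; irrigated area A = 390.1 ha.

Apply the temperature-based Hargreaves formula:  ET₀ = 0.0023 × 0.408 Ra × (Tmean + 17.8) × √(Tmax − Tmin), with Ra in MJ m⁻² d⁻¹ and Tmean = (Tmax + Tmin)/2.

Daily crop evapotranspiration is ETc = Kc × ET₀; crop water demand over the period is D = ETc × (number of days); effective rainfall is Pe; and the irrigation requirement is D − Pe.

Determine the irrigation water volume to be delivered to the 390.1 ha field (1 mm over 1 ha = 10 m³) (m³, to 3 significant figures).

Tmean = (28.4 + 9.8)/2 = 19.10 °C
0.408 Ra = 0.408 × 27.0 = 11.0160 mm/d equivalent
ET₀ = 0.0023 × 11.0160 × (19.10 + 17.8) × √18.6 = 0.0023 × 11.0160 × 36.90 × 4.3128 = 4.0322 mm/d
ETc = Kc × ET₀ = 1.12 × 4.0322 = 4.5161 mm/d
Crop demand D = ETc × 31 d = 4.5161 × 31 = 139.999 mm
Pe = 0.58 × 74.4 = 43.152 mm
D − Pe = 139.999 − 43.152 = 96.847 mm
Volume = 96.847 mm × 390.1 ha × 10 = 377800.1 m³

378000 m³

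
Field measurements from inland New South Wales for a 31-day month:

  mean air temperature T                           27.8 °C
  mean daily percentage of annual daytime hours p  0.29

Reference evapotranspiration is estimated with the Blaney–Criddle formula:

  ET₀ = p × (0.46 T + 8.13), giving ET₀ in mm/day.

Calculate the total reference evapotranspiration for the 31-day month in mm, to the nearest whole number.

188 mm

ET₀ = 0.29 × (0.46 × 27.8 + 8.13) = 0.29 × 20.918 = 6.0662 mm/d
Monthly total = 6.0662 × 31 = 188.052 mm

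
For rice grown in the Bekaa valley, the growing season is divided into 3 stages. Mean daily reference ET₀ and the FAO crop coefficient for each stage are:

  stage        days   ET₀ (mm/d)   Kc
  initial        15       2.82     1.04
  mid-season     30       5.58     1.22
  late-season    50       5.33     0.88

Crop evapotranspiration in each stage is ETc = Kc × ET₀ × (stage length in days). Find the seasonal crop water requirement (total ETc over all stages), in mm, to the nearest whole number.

483 mm

initial: 1.04 × 2.82 × 15 = 43.99 mm
mid-season: 1.22 × 5.58 × 30 = 204.23 mm
late-season: 0.88 × 5.33 × 50 = 234.52 mm
Seasonal total = 482.74 mm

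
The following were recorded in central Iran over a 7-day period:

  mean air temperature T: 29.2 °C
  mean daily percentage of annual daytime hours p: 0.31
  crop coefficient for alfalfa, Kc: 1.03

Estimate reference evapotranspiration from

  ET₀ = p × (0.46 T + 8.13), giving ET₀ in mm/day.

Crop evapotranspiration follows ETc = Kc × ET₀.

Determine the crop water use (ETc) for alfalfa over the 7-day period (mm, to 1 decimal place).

ET₀ = 0.31 × (0.46 × 29.2 + 8.13) = 0.31 × 21.562 = 6.6842 mm/d
ETc = Kc × ET₀ = 1.03 × 6.6842 = 6.8847 mm/d
Over 7 days: 6.8847 × 7 = 48.193 mm

48.2 mm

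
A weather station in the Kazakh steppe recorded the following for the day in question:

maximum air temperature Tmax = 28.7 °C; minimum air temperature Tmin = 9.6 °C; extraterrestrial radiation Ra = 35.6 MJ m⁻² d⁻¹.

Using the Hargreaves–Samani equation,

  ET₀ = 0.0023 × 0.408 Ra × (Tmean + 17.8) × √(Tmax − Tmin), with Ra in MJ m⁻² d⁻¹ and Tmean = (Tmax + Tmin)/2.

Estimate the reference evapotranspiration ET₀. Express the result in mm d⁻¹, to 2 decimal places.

5.39 mm d⁻¹

Tmean = (28.7 + 9.6)/2 = 19.15 °C
0.408 Ra = 0.408 × 35.6 = 14.5248 mm/d equivalent
ET₀ = 0.0023 × 14.5248 × (19.15 + 17.8) × √19.1 = 0.0023 × 14.5248 × 36.95 × 4.3704 = 5.3948 mm/d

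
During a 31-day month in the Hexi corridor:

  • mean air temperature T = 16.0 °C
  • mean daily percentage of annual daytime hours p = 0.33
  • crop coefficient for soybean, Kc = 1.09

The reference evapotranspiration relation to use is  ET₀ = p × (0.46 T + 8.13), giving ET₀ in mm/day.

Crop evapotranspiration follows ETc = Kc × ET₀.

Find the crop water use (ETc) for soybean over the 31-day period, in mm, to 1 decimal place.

172.7 mm

ET₀ = 0.33 × (0.46 × 16.0 + 8.13) = 0.33 × 15.490 = 5.1117 mm/d
ETc = Kc × ET₀ = 1.09 × 5.1117 = 5.5718 mm/d
Over 31 days: 5.5718 × 31 = 172.726 mm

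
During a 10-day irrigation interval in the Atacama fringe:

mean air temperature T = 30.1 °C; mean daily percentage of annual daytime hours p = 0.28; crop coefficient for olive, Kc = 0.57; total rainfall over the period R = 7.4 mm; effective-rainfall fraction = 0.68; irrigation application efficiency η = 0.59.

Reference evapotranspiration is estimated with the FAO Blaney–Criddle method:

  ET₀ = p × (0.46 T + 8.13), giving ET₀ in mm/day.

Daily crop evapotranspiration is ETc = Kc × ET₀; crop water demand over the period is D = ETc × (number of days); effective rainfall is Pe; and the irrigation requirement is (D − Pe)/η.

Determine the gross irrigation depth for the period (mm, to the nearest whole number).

51 mm

ET₀ = 0.28 × (0.46 × 30.1 + 8.13) = 0.28 × 21.976 = 6.1533 mm/d
ETc = Kc × ET₀ = 0.57 × 6.1533 = 3.5074 mm/d
Crop demand D = ETc × 10 d = 3.5074 × 10 = 35.074 mm
Pe = 0.68 × 7.4 = 5.032 mm
D − Pe = 35.074 − 5.032 = 30.042 mm
Gross irrigation = 30.042 / 0.59 = 50.919 mm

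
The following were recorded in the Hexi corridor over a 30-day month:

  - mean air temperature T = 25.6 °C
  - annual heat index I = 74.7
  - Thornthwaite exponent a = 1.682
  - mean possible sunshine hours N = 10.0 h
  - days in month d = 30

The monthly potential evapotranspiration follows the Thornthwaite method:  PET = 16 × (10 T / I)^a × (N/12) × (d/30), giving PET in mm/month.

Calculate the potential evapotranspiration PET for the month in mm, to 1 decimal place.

10T/I = 10 × 25.6 / 74.7 = 3.4270
(10T/I)^a = 3.4270^1.682 = 7.9383
Uncorrected PET = 16 × 7.9383 = 127.013 mm
Correction = (N/12)(d/30) = (10.0/12)(30/30) = 0.8333
PET = 127.013 × 0.8333 = 105.840 mm/month

105.8 mm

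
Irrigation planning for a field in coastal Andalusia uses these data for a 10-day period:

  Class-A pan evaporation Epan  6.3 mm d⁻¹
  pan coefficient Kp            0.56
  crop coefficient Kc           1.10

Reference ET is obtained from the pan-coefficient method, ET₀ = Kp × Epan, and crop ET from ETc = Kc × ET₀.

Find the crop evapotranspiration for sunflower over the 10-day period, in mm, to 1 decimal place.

ET₀ = 0.56 × 6.3 = 3.5280 mm/d
ETc = Kc × ET₀ = 1.10 × 3.5280 = 3.8808 mm/d
Over 10 days: 3.8808 × 10 = 38.808 mm

38.8 mm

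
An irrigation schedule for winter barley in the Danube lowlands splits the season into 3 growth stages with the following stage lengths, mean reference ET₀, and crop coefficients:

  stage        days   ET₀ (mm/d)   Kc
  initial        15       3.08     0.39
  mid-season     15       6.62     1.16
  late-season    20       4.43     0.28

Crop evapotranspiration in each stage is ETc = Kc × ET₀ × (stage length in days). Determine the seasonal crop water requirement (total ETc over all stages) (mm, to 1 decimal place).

initial: 0.39 × 3.08 × 15 = 18.02 mm
mid-season: 1.16 × 6.62 × 15 = 115.19 mm
late-season: 0.28 × 4.43 × 20 = 24.81 mm
Seasonal total = 158.02 mm

158.0 mm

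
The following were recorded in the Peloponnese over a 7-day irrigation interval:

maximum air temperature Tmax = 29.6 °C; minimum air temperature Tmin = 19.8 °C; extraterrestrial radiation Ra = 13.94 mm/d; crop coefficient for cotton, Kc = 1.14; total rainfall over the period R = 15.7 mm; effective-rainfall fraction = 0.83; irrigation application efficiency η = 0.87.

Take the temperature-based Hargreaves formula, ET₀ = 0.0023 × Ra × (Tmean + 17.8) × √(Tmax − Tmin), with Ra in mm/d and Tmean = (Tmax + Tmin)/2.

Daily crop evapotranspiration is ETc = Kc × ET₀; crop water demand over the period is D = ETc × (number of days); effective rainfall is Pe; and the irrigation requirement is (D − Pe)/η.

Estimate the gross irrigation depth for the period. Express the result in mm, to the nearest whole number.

24 mm

Tmean = (29.6 + 19.8)/2 = 24.70 °C
ET₀ = 0.0023 × 13.94 × (24.70 + 17.8) × √9.8 = 0.0023 × 13.94 × 42.50 × 3.1305 = 4.2657 mm/d
ETc = Kc × ET₀ = 1.14 × 4.2657 = 4.8629 mm/d
Crop demand D = ETc × 7 d = 4.8629 × 7 = 34.040 mm
Pe = 0.83 × 15.7 = 13.031 mm
D − Pe = 34.040 − 13.031 = 21.009 mm
Gross irrigation = 21.009 / 0.87 = 24.148 mm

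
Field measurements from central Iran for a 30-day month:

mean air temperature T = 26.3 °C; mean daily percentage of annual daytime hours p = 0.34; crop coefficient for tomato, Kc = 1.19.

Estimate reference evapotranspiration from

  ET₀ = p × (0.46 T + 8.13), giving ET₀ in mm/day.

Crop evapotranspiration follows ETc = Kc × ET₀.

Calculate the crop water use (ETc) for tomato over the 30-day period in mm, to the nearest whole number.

246 mm

ET₀ = 0.34 × (0.46 × 26.3 + 8.13) = 0.34 × 20.228 = 6.8775 mm/d
ETc = Kc × ET₀ = 1.19 × 6.8775 = 8.1842 mm/d
Over 30 days: 8.1842 × 30 = 245.526 mm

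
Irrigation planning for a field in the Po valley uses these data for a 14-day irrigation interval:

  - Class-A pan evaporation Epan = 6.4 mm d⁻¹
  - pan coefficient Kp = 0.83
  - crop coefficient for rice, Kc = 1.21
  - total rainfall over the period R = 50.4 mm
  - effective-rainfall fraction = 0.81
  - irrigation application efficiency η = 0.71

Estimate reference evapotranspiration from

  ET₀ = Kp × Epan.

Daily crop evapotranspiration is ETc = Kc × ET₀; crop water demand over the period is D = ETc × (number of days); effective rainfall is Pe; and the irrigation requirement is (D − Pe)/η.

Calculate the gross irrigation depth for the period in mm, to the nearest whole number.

69 mm

ET₀ = 0.83 × 6.4 = 5.3120 mm/d
ETc = Kc × ET₀ = 1.21 × 5.3120 = 6.4275 mm/d
Crop demand D = ETc × 14 d = 6.4275 × 14 = 89.985 mm
Pe = 0.81 × 50.4 = 40.824 mm
D − Pe = 89.985 − 40.824 = 49.161 mm
Gross irrigation = 49.161 / 0.71 = 69.241 mm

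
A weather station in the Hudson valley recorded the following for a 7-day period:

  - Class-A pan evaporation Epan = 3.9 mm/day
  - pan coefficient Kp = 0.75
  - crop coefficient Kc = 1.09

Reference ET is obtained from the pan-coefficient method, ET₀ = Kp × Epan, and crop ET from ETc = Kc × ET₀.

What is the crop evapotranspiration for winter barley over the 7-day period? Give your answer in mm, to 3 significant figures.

ET₀ = 0.75 × 3.9 = 2.9250 mm/d
ETc = Kc × ET₀ = 1.09 × 2.9250 = 3.1883 mm/d
Over 7 days: 3.1883 × 7 = 22.318 mm

22.3 mm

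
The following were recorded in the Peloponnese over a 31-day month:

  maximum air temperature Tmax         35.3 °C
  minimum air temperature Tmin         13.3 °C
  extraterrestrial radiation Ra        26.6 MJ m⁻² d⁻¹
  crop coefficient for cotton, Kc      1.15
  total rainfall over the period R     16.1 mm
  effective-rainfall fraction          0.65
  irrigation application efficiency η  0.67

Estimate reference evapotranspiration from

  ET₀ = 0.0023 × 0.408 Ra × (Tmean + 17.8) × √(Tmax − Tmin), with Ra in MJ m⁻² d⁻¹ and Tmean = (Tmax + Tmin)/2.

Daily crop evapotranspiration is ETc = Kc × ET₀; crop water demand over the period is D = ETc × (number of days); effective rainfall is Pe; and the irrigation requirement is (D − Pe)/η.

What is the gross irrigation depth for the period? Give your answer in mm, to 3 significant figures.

Tmean = (35.3 + 13.3)/2 = 24.30 °C
0.408 Ra = 0.408 × 26.6 = 10.8528 mm/d equivalent
ET₀ = 0.0023 × 10.8528 × (24.30 + 17.8) × √22.0 = 0.0023 × 10.8528 × 42.10 × 4.6904 = 4.9290 mm/d
ETc = Kc × ET₀ = 1.15 × 4.9290 = 5.6684 mm/d
Crop demand D = ETc × 31 d = 5.6684 × 31 = 175.720 mm
Pe = 0.65 × 16.1 = 10.465 mm
D − Pe = 175.720 − 10.465 = 165.255 mm
Gross irrigation = 165.255 / 0.67 = 246.649 mm

247 mm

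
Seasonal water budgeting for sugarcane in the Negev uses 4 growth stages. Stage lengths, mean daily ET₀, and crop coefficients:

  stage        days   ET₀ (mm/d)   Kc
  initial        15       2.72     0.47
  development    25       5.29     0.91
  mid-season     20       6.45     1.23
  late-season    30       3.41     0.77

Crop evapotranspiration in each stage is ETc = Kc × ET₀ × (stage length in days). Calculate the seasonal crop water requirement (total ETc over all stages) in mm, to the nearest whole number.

initial: 0.47 × 2.72 × 15 = 19.18 mm
development: 0.91 × 5.29 × 25 = 120.35 mm
mid-season: 1.23 × 6.45 × 20 = 158.67 mm
late-season: 0.77 × 3.41 × 30 = 78.77 mm
Seasonal total = 376.97 mm

377 mm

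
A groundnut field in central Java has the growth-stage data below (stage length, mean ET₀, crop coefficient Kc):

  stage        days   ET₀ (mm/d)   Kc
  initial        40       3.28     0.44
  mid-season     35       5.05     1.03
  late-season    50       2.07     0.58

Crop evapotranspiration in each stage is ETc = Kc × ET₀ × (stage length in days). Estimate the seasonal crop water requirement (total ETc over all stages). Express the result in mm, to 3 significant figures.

300 mm

initial: 0.44 × 3.28 × 40 = 57.73 mm
mid-season: 1.03 × 5.05 × 35 = 182.05 mm
late-season: 0.58 × 2.07 × 50 = 60.03 mm
Seasonal total = 299.81 mm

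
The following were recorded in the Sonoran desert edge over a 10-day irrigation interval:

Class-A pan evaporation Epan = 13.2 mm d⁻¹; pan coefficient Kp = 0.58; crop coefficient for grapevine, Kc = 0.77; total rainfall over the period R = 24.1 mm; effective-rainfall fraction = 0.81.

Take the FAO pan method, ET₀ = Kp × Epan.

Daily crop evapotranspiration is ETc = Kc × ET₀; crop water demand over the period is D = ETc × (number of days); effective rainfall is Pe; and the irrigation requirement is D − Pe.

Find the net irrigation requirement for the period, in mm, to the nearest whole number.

39 mm

ET₀ = 0.58 × 13.2 = 7.6560 mm/d
ETc = Kc × ET₀ = 0.77 × 7.6560 = 5.8951 mm/d
Crop demand D = ETc × 10 d = 5.8951 × 10 = 58.951 mm
Pe = 0.81 × 24.1 = 19.521 mm
D − Pe = 58.951 − 19.521 = 39.430 mm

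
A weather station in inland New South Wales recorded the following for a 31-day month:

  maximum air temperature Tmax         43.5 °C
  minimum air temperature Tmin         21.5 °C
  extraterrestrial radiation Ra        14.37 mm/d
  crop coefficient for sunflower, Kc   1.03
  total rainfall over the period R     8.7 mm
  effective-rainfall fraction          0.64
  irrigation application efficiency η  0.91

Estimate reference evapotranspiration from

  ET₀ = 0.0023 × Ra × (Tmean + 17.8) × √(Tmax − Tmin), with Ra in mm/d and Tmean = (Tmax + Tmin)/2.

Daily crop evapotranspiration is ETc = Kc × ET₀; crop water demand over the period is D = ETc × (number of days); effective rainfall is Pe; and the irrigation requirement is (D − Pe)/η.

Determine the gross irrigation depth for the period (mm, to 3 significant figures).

Tmean = (43.5 + 21.5)/2 = 32.50 °C
ET₀ = 0.0023 × 14.37 × (32.50 + 17.8) × √22.0 = 0.0023 × 14.37 × 50.30 × 4.6904 = 7.7976 mm/d
ETc = Kc × ET₀ = 1.03 × 7.7976 = 8.0315 mm/d
Crop demand D = ETc × 31 d = 8.0315 × 31 = 248.977 mm
Pe = 0.64 × 8.7 = 5.568 mm
D − Pe = 248.977 − 5.568 = 243.409 mm
Gross irrigation = 243.409 / 0.91 = 267.482 mm

267 mm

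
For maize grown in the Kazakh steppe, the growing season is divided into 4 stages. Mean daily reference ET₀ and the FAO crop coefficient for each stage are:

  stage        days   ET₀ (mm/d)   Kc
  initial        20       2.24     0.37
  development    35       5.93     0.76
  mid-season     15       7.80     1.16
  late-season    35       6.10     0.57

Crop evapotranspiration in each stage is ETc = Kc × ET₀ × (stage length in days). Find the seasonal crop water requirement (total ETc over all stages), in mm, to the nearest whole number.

432 mm

initial: 0.37 × 2.24 × 20 = 16.58 mm
development: 0.76 × 5.93 × 35 = 157.74 mm
mid-season: 1.16 × 7.80 × 15 = 135.72 mm
late-season: 0.57 × 6.10 × 35 = 121.70 mm
Seasonal total = 431.74 mm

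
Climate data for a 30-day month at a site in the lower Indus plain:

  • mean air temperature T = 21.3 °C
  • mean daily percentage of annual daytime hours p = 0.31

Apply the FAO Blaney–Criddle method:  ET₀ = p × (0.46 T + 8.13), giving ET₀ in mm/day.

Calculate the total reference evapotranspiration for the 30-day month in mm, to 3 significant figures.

ET₀ = 0.31 × (0.46 × 21.3 + 8.13) = 0.31 × 17.928 = 5.5577 mm/d
Monthly total = 5.5577 × 30 = 166.731 mm

167 mm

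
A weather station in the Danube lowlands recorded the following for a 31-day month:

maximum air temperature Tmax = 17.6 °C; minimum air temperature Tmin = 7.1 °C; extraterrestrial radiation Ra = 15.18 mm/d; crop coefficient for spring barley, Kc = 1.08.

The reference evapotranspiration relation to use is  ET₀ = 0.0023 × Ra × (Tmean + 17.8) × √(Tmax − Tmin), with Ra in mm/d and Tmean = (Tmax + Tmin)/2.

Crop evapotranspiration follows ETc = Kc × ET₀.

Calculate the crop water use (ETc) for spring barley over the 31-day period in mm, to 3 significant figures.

Tmean = (17.6 + 7.1)/2 = 12.35 °C
ET₀ = 0.0023 × 15.18 × (12.35 + 17.8) × √10.5 = 0.0023 × 15.18 × 30.15 × 3.2404 = 3.4110 mm/d
ETc = Kc × ET₀ = 1.08 × 3.4110 = 3.6839 mm/d
Over 31 days: 3.6839 × 31 = 114.201 mm

114 mm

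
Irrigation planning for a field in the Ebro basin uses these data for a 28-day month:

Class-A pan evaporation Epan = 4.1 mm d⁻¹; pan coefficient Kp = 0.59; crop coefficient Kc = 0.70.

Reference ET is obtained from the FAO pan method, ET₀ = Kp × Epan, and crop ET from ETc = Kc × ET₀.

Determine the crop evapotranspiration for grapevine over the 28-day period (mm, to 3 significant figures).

ET₀ = 0.59 × 4.1 = 2.4190 mm/d
ETc = Kc × ET₀ = 0.70 × 2.4190 = 1.6933 mm/d
Over 28 days: 1.6933 × 28 = 47.412 mm

47.4 mm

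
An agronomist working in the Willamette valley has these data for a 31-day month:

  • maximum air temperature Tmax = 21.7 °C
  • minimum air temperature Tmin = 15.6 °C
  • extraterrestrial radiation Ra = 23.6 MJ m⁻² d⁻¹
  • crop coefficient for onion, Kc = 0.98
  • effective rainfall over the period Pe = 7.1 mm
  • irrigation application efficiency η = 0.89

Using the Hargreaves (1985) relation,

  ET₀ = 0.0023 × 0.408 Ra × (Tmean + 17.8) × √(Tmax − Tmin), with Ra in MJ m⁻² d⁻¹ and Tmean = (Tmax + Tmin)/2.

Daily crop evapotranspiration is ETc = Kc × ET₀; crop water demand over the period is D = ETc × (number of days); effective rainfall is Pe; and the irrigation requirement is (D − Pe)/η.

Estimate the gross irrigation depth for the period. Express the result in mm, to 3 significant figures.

60.1 mm

Tmean = (21.7 + 15.6)/2 = 18.65 °C
0.408 Ra = 0.408 × 23.6 = 9.6288 mm/d equivalent
ET₀ = 0.0023 × 9.6288 × (18.65 + 17.8) × √6.1 = 0.0023 × 9.6288 × 36.45 × 2.4698 = 1.9937 mm/d
ETc = Kc × ET₀ = 0.98 × 1.9937 = 1.9538 mm/d
Crop demand D = ETc × 31 d = 1.9538 × 31 = 60.568 mm
D − Pe = 60.568 − 7.1 = 53.468 mm
Gross irrigation = 53.468 / 0.89 = 60.076 mm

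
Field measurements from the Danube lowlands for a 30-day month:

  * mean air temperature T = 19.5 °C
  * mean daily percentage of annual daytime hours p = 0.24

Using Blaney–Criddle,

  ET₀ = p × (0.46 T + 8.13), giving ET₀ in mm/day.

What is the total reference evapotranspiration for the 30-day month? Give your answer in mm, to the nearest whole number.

123 mm

ET₀ = 0.24 × (0.46 × 19.5 + 8.13) = 0.24 × 17.100 = 4.1040 mm/d
Monthly total = 4.1040 × 30 = 123.120 mm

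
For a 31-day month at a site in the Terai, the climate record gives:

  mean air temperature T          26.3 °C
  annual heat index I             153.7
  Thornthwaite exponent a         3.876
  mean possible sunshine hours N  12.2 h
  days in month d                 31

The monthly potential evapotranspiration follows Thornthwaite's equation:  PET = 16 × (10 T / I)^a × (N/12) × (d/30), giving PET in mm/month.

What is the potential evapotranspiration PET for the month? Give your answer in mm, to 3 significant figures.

135 mm

10T/I = 10 × 26.3 / 153.7 = 1.7111
(10T/I)^a = 1.7111^3.876 = 8.0200
Uncorrected PET = 16 × 8.0200 = 128.320 mm
Correction = (N/12)(d/30) = (12.2/12)(31/30) = 1.0506
PET = 128.320 × 1.0506 = 134.813 mm/month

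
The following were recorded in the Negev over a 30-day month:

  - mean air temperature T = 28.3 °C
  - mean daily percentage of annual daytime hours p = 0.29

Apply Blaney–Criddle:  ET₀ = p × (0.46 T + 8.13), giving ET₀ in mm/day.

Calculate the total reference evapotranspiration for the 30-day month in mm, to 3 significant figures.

184 mm

ET₀ = 0.29 × (0.46 × 28.3 + 8.13) = 0.29 × 21.148 = 6.1329 mm/d
Monthly total = 6.1329 × 30 = 183.987 mm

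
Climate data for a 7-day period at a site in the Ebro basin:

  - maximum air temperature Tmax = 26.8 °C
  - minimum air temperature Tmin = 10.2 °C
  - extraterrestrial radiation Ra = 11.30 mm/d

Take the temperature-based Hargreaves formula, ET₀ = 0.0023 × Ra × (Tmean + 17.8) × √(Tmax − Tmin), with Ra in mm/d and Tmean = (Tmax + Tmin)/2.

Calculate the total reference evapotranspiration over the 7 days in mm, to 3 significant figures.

Tmean = (26.8 + 10.2)/2 = 18.50 °C
ET₀ = 0.0023 × 11.30 × (18.50 + 17.8) × √16.6 = 0.0023 × 11.30 × 36.30 × 4.0743 = 3.8438 mm/d
Over 7 days: 3.8438 × 7 = 26.907 mm

26.9 mm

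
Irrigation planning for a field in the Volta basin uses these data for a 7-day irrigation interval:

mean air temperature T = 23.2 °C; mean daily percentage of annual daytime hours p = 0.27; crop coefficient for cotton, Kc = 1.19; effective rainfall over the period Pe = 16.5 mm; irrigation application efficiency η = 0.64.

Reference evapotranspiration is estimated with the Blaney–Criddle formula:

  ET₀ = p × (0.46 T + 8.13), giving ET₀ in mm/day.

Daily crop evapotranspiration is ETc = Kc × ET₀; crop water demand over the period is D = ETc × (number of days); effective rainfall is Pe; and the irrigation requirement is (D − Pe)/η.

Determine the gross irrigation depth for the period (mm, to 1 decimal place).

40.3 mm

ET₀ = 0.27 × (0.46 × 23.2 + 8.13) = 0.27 × 18.802 = 5.0765 mm/d
ETc = Kc × ET₀ = 1.19 × 5.0765 = 6.0410 mm/d
Crop demand D = ETc × 7 d = 6.0410 × 7 = 42.287 mm
D − Pe = 42.287 − 16.5 = 25.787 mm
Gross irrigation = 25.787 / 0.64 = 40.292 mm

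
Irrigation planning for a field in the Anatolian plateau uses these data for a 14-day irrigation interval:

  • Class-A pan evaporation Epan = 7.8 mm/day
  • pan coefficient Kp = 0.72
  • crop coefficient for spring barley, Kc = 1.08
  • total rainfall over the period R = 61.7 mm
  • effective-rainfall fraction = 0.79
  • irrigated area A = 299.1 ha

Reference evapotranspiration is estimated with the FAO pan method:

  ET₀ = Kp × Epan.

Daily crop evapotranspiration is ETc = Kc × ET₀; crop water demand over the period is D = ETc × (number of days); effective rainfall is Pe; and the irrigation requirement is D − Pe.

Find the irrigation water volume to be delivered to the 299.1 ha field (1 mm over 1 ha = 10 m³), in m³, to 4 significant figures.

108200 m³

ET₀ = 0.72 × 7.8 = 5.6160 mm/d
ETc = Kc × ET₀ = 1.08 × 5.6160 = 6.0653 mm/d
Crop demand D = ETc × 14 d = 6.0653 × 14 = 84.914 mm
Pe = 0.79 × 61.7 = 48.743 mm
D − Pe = 84.914 − 48.743 = 36.171 mm
Volume = 36.171 mm × 299.1 ha × 10 = 108187.5 m³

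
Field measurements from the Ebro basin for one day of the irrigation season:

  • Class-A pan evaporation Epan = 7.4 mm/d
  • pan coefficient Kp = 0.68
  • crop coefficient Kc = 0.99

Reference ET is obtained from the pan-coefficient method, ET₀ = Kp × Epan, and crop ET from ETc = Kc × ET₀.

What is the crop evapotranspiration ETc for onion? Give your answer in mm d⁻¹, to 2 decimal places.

4.98 mm d⁻¹

ET₀ = 0.68 × 7.4 = 5.0320 mm/d
ETc = Kc × ET₀ = 0.99 × 5.0320 = 4.9817 mm/d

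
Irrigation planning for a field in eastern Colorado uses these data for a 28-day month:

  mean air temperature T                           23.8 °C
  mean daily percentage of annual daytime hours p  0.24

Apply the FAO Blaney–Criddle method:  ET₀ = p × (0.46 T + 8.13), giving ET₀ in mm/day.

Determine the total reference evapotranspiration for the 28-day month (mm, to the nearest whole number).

ET₀ = 0.24 × (0.46 × 23.8 + 8.13) = 0.24 × 19.078 = 4.5787 mm/d
Monthly total = 4.5787 × 28 = 128.204 mm

128 mm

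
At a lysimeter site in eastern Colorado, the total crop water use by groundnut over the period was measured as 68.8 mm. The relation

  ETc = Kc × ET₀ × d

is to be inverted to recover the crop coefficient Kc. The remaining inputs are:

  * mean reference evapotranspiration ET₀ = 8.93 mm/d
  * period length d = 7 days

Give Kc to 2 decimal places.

ETc = Kc × ET₀ × d  ⇒  Kc = ETc / (ET₀ × d)
Kc = 68.8 / (8.93 × 7) = 68.8 / 62.51 = 1.1006

1.10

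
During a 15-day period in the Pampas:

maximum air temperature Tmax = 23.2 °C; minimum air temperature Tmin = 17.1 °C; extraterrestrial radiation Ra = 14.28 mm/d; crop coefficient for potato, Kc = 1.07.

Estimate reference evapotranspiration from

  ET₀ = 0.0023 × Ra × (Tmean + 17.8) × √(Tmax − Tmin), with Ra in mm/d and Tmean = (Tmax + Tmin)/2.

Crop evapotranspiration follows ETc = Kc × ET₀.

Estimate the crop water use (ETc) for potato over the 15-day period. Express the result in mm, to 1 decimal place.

Tmean = (23.2 + 17.1)/2 = 20.15 °C
ET₀ = 0.0023 × 14.28 × (20.15 + 17.8) × √6.1 = 0.0023 × 14.28 × 37.95 × 2.4698 = 3.0784 mm/d
ETc = Kc × ET₀ = 1.07 × 3.0784 = 3.2939 mm/d
Over 15 days: 3.2939 × 15 = 49.409 mm

49.4 mm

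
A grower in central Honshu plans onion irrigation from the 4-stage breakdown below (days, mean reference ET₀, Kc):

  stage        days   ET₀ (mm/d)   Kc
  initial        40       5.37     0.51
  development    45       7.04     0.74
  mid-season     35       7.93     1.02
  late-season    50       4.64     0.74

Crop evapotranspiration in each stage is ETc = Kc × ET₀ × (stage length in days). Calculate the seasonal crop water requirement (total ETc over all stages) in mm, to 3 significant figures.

initial: 0.51 × 5.37 × 40 = 109.55 mm
development: 0.74 × 7.04 × 45 = 234.43 mm
mid-season: 1.02 × 7.93 × 35 = 283.10 mm
late-season: 0.74 × 4.64 × 50 = 171.68 mm
Seasonal total = 798.76 mm

799 mm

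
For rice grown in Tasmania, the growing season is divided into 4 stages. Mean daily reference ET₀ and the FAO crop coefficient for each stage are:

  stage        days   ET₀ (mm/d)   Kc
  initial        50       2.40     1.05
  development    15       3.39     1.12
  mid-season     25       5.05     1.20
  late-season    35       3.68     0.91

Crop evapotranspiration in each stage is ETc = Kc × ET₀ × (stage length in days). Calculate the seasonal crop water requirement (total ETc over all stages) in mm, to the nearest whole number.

initial: 1.05 × 2.40 × 50 = 126.00 mm
development: 1.12 × 3.39 × 15 = 56.95 mm
mid-season: 1.20 × 5.05 × 25 = 151.50 mm
late-season: 0.91 × 3.68 × 35 = 117.21 mm
Seasonal total = 451.66 mm

452 mm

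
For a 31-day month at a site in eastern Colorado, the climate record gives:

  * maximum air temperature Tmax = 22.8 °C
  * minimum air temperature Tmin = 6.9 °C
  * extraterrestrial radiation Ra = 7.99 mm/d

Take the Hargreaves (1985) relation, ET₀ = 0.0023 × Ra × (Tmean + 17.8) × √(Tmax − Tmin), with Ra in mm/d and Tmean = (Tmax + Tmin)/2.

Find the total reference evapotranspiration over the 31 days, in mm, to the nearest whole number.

74 mm

Tmean = (22.8 + 6.9)/2 = 14.85 °C
ET₀ = 0.0023 × 7.99 × (14.85 + 17.8) × √15.9 = 0.0023 × 7.99 × 32.65 × 3.9875 = 2.3925 mm/d
Over 31 days: 2.3925 × 31 = 74.168 mm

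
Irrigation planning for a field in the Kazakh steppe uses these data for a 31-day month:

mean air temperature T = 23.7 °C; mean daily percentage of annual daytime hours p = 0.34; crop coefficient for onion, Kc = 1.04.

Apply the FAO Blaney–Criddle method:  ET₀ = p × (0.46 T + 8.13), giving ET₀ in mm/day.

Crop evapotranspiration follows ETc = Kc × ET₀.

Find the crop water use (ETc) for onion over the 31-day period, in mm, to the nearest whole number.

ET₀ = 0.34 × (0.46 × 23.7 + 8.13) = 0.34 × 19.032 = 6.4709 mm/d
ETc = Kc × ET₀ = 1.04 × 6.4709 = 6.7297 mm/d
Over 31 days: 6.7297 × 31 = 208.621 mm

209 mm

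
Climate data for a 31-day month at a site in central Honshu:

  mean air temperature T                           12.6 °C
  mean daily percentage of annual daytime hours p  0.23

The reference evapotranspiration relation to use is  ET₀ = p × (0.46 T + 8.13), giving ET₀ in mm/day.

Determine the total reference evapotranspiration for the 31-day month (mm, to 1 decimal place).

99.3 mm

ET₀ = 0.23 × (0.46 × 12.6 + 8.13) = 0.23 × 13.926 = 3.2030 mm/d
Monthly total = 3.2030 × 31 = 99.293 mm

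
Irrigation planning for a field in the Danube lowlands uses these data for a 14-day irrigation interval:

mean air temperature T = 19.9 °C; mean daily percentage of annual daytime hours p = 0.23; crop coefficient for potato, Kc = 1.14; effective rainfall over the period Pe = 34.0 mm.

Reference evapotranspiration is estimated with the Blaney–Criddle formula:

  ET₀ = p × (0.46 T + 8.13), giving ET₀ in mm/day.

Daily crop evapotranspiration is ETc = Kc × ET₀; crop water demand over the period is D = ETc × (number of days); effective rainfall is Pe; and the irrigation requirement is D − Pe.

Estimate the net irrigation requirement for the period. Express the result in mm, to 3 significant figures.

ET₀ = 0.23 × (0.46 × 19.9 + 8.13) = 0.23 × 17.284 = 3.9753 mm/d
ETc = Kc × ET₀ = 1.14 × 3.9753 = 4.5318 mm/d
Crop demand D = ETc × 14 d = 4.5318 × 14 = 63.445 mm
D − Pe = 63.445 − 34.0 = 29.445 mm

29.4 mm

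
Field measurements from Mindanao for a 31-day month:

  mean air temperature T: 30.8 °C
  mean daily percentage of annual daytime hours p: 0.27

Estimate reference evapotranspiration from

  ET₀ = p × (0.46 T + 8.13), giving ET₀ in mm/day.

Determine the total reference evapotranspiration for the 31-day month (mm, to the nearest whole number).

ET₀ = 0.27 × (0.46 × 30.8 + 8.13) = 0.27 × 22.298 = 6.0205 mm/d
Monthly total = 6.0205 × 31 = 186.636 mm

187 mm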